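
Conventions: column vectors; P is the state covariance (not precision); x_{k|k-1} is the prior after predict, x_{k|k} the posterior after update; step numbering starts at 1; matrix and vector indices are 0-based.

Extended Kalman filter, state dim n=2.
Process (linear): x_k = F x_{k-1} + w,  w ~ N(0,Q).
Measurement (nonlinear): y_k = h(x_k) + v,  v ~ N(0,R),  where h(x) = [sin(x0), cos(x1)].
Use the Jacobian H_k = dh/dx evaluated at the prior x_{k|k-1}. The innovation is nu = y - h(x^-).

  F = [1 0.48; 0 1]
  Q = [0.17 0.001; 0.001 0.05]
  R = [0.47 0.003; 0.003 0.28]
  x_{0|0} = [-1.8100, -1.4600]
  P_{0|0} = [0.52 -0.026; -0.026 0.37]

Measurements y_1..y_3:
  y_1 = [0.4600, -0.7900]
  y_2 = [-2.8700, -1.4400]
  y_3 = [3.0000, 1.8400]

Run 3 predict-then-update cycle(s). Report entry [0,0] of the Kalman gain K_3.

K[0,0] = -0.6046

step 1: x^-=[-2.5108, -1.4600]  P^-=[0.7503 0.1526; 0.1526 0.4200]  H_jac=[-0.8076 0.0000; 0.0000 0.9939]  S=[0.9593 -0.1195; -0.1195 0.6949]  K=[-0.6177 0.1121; -0.0548 0.5913]  nu=[1.0498, -0.9006]  x^+=[-3.2601, -2.0501]  P^+=[0.3591 0.0297; 0.0297 0.1664]
step 2: x^-=[-4.2441, -2.0501]  P^-=[0.5959 0.1106; 0.1106 0.2164]  H_jac=[-0.4513 0.0000; 0.0000 0.8873]  S=[0.5914 -0.0413; -0.0413 0.4504]  K=[-0.4424 0.1773; -0.0550 0.4213]  nu=[-3.7624, -0.9789]  x^+=[-2.7532, -2.2556]  P^+=[0.4595 0.0545; 0.0545 0.1328]
step 3: x^-=[-3.8359, -2.2556]  P^-=[0.7124 0.1192; 0.1192 0.1828]  H_jac=[-0.7685 0.0000; 0.0000 0.7745]  S=[0.8907 -0.0679; -0.0679 0.3896]  K=[-0.6046 0.1315; -0.0761 0.3500]  nu=[2.3601, 2.4725]  x^+=[-4.9378, -1.5698]  P^+=[0.3693 0.0452; 0.0452 0.1262]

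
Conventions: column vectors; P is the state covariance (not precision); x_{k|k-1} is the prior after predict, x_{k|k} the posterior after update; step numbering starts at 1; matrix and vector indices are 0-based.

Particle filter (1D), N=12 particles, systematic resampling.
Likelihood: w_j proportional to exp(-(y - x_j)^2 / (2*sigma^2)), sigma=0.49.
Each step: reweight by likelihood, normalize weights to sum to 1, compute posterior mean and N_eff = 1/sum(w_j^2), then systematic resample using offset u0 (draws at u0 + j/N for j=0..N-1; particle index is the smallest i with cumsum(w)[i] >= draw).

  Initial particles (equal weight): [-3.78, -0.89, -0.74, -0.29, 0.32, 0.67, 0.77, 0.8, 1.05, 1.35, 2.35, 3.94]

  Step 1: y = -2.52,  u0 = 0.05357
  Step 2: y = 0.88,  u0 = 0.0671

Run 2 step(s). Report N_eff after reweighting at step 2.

N_eff = 1.6192

step 1: w=[0.8727, 0.0941, 0.0324, 0.0008, 0.0000, 0.0000, 0.0000, 0.0000, 0.0000, 0.0000, 0.0000, 0.0000]  mean=-3.4067  Neff=1.2963  idx=[0, 0, 0, 0, 0, 0, 0, 0, 0, 0, 1, 2]
step 2: w=[0.0000, 0.0000, 0.0000, 0.0000, 0.0000, 0.0000, 0.0000, 0.0000, 0.0000, 0.0000, 0.2575, 0.7425]  mean=-0.7786  Neff=1.6192  idx=[10, 10, 10, 11, 11, 11, 11, 11, 11, 11, 11, 11]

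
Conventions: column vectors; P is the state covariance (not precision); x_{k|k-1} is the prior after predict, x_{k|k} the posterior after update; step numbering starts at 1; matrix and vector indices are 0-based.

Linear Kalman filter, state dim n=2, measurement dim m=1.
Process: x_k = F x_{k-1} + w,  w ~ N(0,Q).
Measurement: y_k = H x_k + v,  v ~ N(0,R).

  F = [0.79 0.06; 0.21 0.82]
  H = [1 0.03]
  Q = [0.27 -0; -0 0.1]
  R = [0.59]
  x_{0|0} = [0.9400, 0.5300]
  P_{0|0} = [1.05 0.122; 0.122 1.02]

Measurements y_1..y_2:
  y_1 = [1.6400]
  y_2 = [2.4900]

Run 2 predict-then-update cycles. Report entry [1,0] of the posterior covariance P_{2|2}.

P_post[1,0] = 0.0799

step 1: x^-=[0.7744, 0.6320]  P^-=[0.9405 0.3049; 0.3049 0.8742]  S=[1.5496]  K=[0.6129; 0.2137]  nu=[0.8466]  x^+=[1.2933, 0.8129]  P^+=[0.3585 0.1020; 0.1020 0.8034]
step 2: x^-=[1.0705, 0.9382]  P^-=[0.5063 0.1664; 0.1664 0.6911]  S=[1.1069]  K=[0.4619; 0.1690]  nu=[1.3914]  x^+=[1.7132, 1.1734]  P^+=[0.2701 0.0799; 0.0799 0.6595]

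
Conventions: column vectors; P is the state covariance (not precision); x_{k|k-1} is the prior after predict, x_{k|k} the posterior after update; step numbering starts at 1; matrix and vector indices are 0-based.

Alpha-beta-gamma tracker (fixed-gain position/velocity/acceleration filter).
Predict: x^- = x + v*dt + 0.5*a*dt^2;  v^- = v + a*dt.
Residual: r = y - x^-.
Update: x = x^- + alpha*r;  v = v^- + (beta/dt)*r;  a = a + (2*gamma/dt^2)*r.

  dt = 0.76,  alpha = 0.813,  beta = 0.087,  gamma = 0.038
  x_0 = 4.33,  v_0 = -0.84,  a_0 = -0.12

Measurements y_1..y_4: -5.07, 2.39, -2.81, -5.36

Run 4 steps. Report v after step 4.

v_post = -2.9816

step 1: x_pred=3.6569  r=-8.7269  x^+=-3.4381  v^+=-1.9302  a^+=-1.2683
step 2: x_pred=-5.2713  r=7.6613  x^+=0.9573  v^+=-2.0171  a^+=-0.2602
step 3: x_pred=-0.6508  r=-2.1592  x^+=-2.4062  v^+=-2.4620  a^+=-0.5443
step 4: x_pred=-4.4346  r=-0.9254  x^+=-5.1869  v^+=-2.9816  a^+=-0.6661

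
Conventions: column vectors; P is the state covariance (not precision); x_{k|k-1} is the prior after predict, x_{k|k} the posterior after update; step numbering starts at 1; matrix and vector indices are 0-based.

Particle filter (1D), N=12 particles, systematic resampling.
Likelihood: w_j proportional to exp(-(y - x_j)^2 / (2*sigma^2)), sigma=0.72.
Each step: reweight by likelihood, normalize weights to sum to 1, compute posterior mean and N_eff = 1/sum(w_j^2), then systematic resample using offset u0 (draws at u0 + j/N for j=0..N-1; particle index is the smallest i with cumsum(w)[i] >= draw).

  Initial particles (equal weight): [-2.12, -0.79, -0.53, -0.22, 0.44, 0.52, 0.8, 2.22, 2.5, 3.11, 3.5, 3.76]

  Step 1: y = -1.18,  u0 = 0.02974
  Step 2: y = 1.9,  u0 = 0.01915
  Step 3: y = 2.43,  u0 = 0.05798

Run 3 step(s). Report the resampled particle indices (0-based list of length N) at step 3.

step 1: w=[0.1685, 0.3413, 0.2629, 0.1625, 0.0314, 0.0243, 0.0090, 0.0000, 0.0000, 0.0000, 0.0000, 0.0000]  mean=-0.7683  Neff=4.1312  idx=[0, 0, 1, 1, 1, 1, 2, 2, 2, 3, 3, 4]
step 2: w=[0.0000, 0.0000, 0.0055, 0.0055, 0.0055, 0.0055, 0.0200, 0.0200, 0.0200, 0.0780, 0.0780, 0.7618]  mean=0.2515  Neff=1.6840  idx=[5, 9, 10, 11, 11, 11, 11, 11, 11, 11, 11, 11]
step 3: w=[0.0002, 0.0057, 0.0057, 0.1098, 0.1098, 0.1098, 0.1098, 0.1098, 0.1098, 0.1098, 0.1098, 0.1098]  mean=0.4322  Neff=9.2084  idx=[3, 4, 4, 5, 6, 7, 7, 8, 9, 10, 11, 11]

resampled_idx = [3, 4, 4, 5, 6, 7, 7, 8, 9, 10, 11, 11]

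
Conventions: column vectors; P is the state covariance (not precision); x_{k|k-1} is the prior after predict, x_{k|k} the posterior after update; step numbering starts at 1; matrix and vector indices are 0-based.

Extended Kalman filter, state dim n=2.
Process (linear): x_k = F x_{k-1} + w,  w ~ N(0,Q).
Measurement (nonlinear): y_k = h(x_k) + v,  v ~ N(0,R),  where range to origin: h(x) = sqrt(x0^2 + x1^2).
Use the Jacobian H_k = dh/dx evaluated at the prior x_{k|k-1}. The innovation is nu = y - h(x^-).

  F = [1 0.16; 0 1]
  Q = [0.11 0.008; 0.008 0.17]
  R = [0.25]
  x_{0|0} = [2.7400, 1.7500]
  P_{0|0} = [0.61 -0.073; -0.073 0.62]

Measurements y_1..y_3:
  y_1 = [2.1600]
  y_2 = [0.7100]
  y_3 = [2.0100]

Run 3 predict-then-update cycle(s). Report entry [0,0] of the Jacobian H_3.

H_jac[0,0] = 0.9655

step 1: x^-=[3.0200, 1.7500]  P^-=[0.7125 0.0342; 0.0342 0.7900]  H_jac=[0.8652 0.5014]  S=[1.0117]  K=[0.6263; 0.4208]  nu=[-1.3304]  x^+=[2.1867, 1.1902]  P^+=[0.3156 -0.2324; -0.2324 0.6109]
step 2: x^-=[2.3772, 1.1902]  P^-=[0.3669 -0.1267; -0.1267 0.7809]  H_jac=[0.8942 0.4477]  S=[0.5985]  K=[0.4535; 0.3949]  nu=[-1.9485]  x^+=[1.4936, 0.4207]  P^+=[0.2439 -0.2338; -0.2338 0.6876]
step 3: x^-=[1.5609, 0.4207]  P^-=[0.2966 -0.1158; -0.1158 0.8576]  H_jac=[0.9655 0.2603]  S=[0.5264]  K=[0.4868; 0.2115]  nu=[0.3933]  x^+=[1.7524, 0.5039]  P^+=[0.1719 -0.1700; -0.1700 0.8340]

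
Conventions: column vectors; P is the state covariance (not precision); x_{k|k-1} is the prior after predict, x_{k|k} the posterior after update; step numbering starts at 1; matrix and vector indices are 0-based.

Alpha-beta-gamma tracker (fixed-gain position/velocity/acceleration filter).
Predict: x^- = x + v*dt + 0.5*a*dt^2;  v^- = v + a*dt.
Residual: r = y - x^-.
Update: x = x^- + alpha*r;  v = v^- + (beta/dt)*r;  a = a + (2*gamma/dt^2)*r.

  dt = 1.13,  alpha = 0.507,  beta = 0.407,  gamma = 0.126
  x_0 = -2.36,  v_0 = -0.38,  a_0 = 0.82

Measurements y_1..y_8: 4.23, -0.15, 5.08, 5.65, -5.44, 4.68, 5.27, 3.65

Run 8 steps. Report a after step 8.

step 1: x_pred=-2.2659  r=6.4959  x^+=1.0275  v^+=2.8863  a^+=2.1020
step 2: x_pred=5.6310  r=-5.7810  x^+=2.7000  v^+=3.1793  a^+=0.9611
step 3: x_pred=6.9063  r=-1.8263  x^+=5.9803  v^+=3.6075  a^+=0.6007
step 4: x_pred=10.4404  r=-4.7904  x^+=8.0117  v^+=2.5609  a^+=-0.3447
step 5: x_pred=10.6854  r=-16.1254  x^+=2.5098  v^+=-3.6366  a^+=-3.5271
step 6: x_pred=-3.8515  r=8.5315  x^+=0.4740  v^+=-4.5494  a^+=-1.8434
step 7: x_pred=-5.8438  r=11.1138  x^+=-0.2091  v^+=-2.6296  a^+=0.3499
step 8: x_pred=-2.9571  r=6.6071  x^+=0.3927  v^+=0.1456  a^+=1.6539

a_post = 1.6539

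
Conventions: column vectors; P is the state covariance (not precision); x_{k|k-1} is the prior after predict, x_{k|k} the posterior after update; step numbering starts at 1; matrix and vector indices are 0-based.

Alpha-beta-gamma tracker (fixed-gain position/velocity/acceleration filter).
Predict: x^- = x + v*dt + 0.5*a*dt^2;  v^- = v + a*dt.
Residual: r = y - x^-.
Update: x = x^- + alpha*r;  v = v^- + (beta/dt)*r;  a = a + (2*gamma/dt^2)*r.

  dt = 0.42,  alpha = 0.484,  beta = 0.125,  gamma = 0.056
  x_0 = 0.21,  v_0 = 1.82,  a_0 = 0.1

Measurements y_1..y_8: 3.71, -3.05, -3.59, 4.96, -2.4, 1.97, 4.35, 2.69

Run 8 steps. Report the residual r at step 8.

step 1: x_pred=0.9832  r=2.7268  x^+=2.3030  v^+=2.6735  a^+=1.8313
step 2: x_pred=3.5874  r=-6.6374  x^+=0.3749  v^+=1.4673  a^+=-2.3829
step 3: x_pred=0.7810  r=-4.3710  x^+=-1.3346  v^+=-0.8344  a^+=-5.1581
step 4: x_pred=-2.1400  r=7.1000  x^+=1.2964  v^+=-0.8878  a^+=-0.6502
step 5: x_pred=0.8662  r=-3.2662  x^+=-0.7146  v^+=-2.1329  a^+=-2.7240
step 6: x_pred=-1.8507  r=3.8207  x^+=-0.0015  v^+=-2.1399  a^+=-0.2981
step 7: x_pred=-0.9265  r=5.2765  x^+=1.6273  v^+=-0.6947  a^+=3.0521
step 8: x_pred=1.6047  r=1.0853  x^+=2.1300  v^+=0.9102  a^+=3.7411

resid = 1.0853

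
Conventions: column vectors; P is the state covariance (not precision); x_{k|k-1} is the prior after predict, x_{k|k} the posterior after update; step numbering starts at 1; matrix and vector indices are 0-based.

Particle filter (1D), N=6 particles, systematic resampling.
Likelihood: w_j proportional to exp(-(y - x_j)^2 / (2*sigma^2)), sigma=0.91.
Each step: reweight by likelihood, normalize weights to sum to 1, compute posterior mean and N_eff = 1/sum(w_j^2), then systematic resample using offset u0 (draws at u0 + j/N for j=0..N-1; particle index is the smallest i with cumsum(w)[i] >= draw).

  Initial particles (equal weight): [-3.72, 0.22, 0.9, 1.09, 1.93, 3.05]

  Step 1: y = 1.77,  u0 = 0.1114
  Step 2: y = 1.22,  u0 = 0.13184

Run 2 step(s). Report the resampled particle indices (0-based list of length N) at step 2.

resampled_idx = [0, 1, 2, 2, 3, 4]

step 1: w=[0.0000, 0.0787, 0.2124, 0.2538, 0.3304, 0.1248]  mean=1.5032  Neff=4.1592  idx=[2, 2, 3, 4, 4, 5]
step 2: w=[0.2099, 0.2099, 0.2211, 0.1647, 0.1647, 0.0296]  mean=1.3449  Neff=5.2035  idx=[0, 1, 2, 2, 3, 4]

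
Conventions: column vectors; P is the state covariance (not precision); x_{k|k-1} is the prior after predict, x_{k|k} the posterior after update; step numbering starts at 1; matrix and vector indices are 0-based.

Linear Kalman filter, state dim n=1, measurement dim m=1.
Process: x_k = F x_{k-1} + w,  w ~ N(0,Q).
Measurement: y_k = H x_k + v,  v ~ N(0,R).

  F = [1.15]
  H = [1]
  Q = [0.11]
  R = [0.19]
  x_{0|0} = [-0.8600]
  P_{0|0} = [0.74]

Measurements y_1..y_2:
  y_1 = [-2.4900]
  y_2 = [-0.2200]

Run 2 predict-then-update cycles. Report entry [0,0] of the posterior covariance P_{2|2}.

step 1: x^-=[-0.9890]  P^-=[1.0886]  S=[1.2786]  K=[0.8514]  nu=[-1.5010]  x^+=[-2.2670]  P^+=[0.1618]
step 2: x^-=[-2.6070]  P^-=[0.3239]  S=[0.5139]  K=[0.6303]  nu=[2.3870]  x^+=[-1.1025]  P^+=[0.1198]

P_post[0,0] = 0.1198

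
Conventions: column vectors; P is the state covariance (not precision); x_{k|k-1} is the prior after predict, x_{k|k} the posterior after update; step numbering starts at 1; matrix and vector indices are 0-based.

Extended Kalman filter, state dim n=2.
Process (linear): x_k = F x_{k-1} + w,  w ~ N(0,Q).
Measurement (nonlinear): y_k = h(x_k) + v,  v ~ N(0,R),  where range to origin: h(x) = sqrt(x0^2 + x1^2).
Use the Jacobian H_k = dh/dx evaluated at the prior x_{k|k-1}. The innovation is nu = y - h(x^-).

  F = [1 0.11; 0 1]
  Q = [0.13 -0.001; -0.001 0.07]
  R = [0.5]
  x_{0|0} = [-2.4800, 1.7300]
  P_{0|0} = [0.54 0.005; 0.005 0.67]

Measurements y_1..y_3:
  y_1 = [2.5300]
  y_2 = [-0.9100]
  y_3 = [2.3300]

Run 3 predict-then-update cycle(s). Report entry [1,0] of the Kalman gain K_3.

step 1: x^-=[-2.2897, 1.7300]  P^-=[0.6792 0.0777; 0.0777 0.7400]  H_jac=[-0.7979 0.6028]  S=[1.1266]  K=[-0.4395; 0.3410]  nu=[-0.3398]  x^+=[-2.1404, 1.6142]  P^+=[0.4616 0.2465; 0.2465 0.6090]
step 2: x^-=[-1.9628, 1.6142]  P^-=[0.6532 0.3125; 0.3125 0.6790]  H_jac=[-0.7724 0.6352]  S=[0.8570]  K=[-0.3571; 0.2216]  nu=[-3.4513]  x^+=[-0.7303, 0.8492]  P^+=[0.5439 0.3803; 0.3803 0.6369]
step 3: x^-=[-0.6369, 0.8492]  P^-=[0.7653 0.4494; 0.4494 0.7069]  H_jac=[-0.6000 0.8000]  S=[0.7965]  K=[-0.1251; 0.3715]  nu=[1.2685]  x^+=[-0.7956, 1.3205]  P^+=[0.7529 0.4864; 0.4864 0.5970]

K[1,0] = 0.3715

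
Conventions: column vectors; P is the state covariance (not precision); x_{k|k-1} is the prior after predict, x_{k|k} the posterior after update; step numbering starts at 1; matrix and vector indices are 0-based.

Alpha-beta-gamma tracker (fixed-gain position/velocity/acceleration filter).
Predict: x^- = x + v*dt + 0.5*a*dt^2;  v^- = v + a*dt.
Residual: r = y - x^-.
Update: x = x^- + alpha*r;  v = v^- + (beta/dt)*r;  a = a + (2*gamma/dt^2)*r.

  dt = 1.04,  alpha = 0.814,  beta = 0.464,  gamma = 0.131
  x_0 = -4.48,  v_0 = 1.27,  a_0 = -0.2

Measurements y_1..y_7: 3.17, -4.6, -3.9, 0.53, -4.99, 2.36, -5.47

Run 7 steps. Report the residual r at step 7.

step 1: x_pred=-3.2674  r=6.4374  x^+=1.9727  v^+=3.9341  a^+=1.3593
step 2: x_pred=6.7992  r=-11.3992  x^+=-2.4797  v^+=0.2620  a^+=-1.4019
step 3: x_pred=-2.9655  r=-0.9345  x^+=-3.7262  v^+=-1.6130  a^+=-1.6283
step 4: x_pred=-6.2843  r=6.8143  x^+=-0.7375  v^+=-0.2662  a^+=0.0223
step 5: x_pred=-1.0022  r=-3.9878  x^+=-4.2483  v^+=-2.0221  a^+=-0.9436
step 6: x_pred=-6.8616  r=9.2216  x^+=0.6448  v^+=1.1107  a^+=1.2902
step 7: x_pred=2.4977  r=-7.9677  x^+=-3.9880  v^+=-1.1023  a^+=-0.6399

resid = -7.9677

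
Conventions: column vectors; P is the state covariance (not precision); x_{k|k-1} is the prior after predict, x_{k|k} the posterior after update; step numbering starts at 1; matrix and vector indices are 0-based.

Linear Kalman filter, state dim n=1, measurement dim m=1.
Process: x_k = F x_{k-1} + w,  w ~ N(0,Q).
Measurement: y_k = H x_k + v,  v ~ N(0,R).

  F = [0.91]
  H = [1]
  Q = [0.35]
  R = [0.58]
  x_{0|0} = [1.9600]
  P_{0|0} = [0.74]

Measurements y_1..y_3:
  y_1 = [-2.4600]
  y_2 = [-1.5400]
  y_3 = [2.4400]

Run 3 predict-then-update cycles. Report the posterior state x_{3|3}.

x_post = [0.7162]

step 1: x^-=[1.7836]  P^-=[0.9628]  S=[1.5428]  K=[0.6241]  nu=[-4.2436]  x^+=[-0.8647]  P^+=[0.3620]
step 2: x^-=[-0.7868]  P^-=[0.6497]  S=[1.2297]  K=[0.5284]  nu=[-0.7532]  x^+=[-1.1848]  P^+=[0.3064]
step 3: x^-=[-1.0781]  P^-=[0.6038]  S=[1.1838]  K=[0.5100]  nu=[3.5181]  x^+=[0.7162]  P^+=[0.2958]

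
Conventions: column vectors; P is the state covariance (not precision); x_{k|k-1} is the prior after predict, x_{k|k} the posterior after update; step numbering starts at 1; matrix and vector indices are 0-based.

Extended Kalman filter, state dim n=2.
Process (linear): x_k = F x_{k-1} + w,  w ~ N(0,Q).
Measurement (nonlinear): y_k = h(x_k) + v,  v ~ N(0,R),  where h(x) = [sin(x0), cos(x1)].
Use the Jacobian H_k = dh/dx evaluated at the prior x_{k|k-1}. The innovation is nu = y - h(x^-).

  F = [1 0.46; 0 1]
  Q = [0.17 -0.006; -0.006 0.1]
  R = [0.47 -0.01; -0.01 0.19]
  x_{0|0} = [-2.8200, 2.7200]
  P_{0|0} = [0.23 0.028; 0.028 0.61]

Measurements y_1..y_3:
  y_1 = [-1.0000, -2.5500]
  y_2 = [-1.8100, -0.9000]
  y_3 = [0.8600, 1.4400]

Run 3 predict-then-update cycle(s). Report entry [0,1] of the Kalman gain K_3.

step 1: x^-=[-1.5688, 2.7200]  P^-=[0.5548 0.3026; 0.3026 0.7100]  H_jac=[0.0020 0.0000; 0.0000 -0.4092]  S=[0.4700 -0.0102; -0.0102 0.3089]  K=[-0.0064 -0.4011; -0.0192 -0.9412]  nu=[-0.0000, -1.6376]  x^+=[-0.9120, 4.2613]  P^+=[0.5052 0.1861; 0.1861 0.4365]
step 2: x^-=[1.0482, 4.2613]  P^-=[0.9387 0.3809; 0.3809 0.5365]  H_jac=[0.4991 0.0000; 0.0000 0.9000]  S=[0.7039 0.1611; 0.1611 0.6246]  K=[0.5739 0.4008; 0.0990 0.7476]  nu=[-2.6765, -0.4641]  x^+=[-0.6740, 3.6494]  P^+=[0.5324 0.0782; 0.0782 0.1567]
step 3: x^-=[1.0048, 3.6494]  P^-=[0.8076 0.1443; 0.1443 0.2567]  H_jac=[0.5363 0.0000; 0.0000 0.4863]  S=[0.7023 0.0276; 0.0276 0.2507]  K=[0.6083 0.2129; 0.0910 0.4879]  nu=[0.0160, 2.3138]  x^+=[1.5071, 4.7799]  P^+=[0.5292 0.0707; 0.0707 0.1888]

K[0,1] = 0.2129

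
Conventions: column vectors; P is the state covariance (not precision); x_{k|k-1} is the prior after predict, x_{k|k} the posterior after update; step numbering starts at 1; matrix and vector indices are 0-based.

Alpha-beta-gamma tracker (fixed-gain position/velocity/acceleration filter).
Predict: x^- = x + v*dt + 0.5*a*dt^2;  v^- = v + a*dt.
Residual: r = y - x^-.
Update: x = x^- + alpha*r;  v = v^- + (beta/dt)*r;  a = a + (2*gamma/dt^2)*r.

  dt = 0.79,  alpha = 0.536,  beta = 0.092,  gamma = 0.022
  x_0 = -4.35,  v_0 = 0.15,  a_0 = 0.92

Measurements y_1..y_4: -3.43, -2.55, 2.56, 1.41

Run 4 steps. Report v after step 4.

v_post = 3.5718

step 1: x_pred=-3.9444  r=0.5144  x^+=-3.6687  v^+=0.9367  a^+=0.9563
step 2: x_pred=-2.6303  r=0.0803  x^+=-2.5873  v^+=1.7015  a^+=0.9619
step 3: x_pred=-0.9429  r=3.5029  x^+=0.9347  v^+=2.8694  a^+=1.2089
step 4: x_pred=3.5787  r=-2.1687  x^+=2.4163  v^+=3.5718  a^+=1.0560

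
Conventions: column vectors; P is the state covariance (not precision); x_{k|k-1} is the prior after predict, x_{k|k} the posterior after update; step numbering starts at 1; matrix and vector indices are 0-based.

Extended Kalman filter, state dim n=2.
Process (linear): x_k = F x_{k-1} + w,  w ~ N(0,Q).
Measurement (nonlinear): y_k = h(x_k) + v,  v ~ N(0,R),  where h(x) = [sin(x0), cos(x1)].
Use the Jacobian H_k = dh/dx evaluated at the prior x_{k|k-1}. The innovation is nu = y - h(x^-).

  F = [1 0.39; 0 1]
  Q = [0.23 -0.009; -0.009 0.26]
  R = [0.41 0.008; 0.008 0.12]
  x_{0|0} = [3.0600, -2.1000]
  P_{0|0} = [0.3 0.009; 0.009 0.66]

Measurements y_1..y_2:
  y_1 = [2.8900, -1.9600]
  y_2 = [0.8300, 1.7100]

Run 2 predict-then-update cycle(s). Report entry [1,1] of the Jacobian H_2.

H_jac[1,1] = -0.4675

step 1: x^-=[2.2410, -2.1000]  P^-=[0.6374 0.2574; 0.2574 0.9200]  H_jac=[-0.6211 0.0000; 0.0000 0.8632]  S=[0.6559 -0.1300; -0.1300 0.8055]  K=[-0.5671 0.1843; -0.0499 0.9778]  nu=[2.1063, -1.4552]  x^+=[0.7784, -3.6281]  P^+=[0.3719 0.0204; 0.0204 0.1355]
step 2: x^-=[-0.6366, -3.6281]  P^-=[0.6384 0.0642; 0.0642 0.3955]  H_jac=[0.8041 0.0000; 0.0000 -0.4675]  S=[0.8228 -0.0161; -0.0161 0.2064]  K=[0.6220 -0.0968; 0.0452 -0.8921]  nu=[1.4244, 2.5940]  x^+=[-0.0016, -5.8776]  P^+=[0.3162 0.0142; 0.0142 0.2282]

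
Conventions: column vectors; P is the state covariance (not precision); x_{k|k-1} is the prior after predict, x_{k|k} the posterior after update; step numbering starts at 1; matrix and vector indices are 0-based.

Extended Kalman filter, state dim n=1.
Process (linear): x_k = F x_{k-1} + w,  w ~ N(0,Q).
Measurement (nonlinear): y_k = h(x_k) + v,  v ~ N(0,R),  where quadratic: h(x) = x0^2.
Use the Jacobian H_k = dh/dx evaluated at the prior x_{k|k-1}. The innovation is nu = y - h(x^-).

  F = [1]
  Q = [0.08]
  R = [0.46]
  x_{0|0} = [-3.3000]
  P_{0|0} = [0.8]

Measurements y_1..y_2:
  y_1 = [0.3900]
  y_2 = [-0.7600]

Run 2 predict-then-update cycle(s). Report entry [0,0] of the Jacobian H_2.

step 1: x^-=[-3.3000]  P^-=[0.8800]  H_jac=[-6.6000]  S=[38.7928]  K=[-0.1497]  nu=[-10.5000]  x^+=[-1.7280]  P^+=[0.0104]
step 2: x^-=[-1.7280]  P^-=[0.0904]  H_jac=[-3.4559]  S=[1.5401]  K=[-0.2029]  nu=[-3.7458]  x^+=[-0.9678]  P^+=[0.0270]

H_jac[0,0] = -3.4559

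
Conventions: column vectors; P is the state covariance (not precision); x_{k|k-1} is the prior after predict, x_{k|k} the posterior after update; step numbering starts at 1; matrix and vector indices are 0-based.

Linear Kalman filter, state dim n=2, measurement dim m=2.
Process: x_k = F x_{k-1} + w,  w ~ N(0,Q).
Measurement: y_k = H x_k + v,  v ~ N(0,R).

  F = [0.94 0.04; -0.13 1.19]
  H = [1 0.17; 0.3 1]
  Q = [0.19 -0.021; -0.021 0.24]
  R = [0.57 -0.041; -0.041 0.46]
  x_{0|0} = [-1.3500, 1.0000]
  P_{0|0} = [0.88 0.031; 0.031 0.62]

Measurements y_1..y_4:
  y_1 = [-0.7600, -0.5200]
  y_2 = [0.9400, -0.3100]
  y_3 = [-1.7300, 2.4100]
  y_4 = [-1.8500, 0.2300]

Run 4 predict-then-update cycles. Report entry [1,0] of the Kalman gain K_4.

K[1,0] = -0.0678

step 1: x^-=[-1.2290, 1.3655]  P^-=[0.9709 -0.0645; -0.0645 1.1233]  S=[1.5514 0.3734; 0.3734 1.6319]  K=[0.6194 -0.0028; -0.0861 0.6961]  nu=[0.2369, -1.5168]  x^+=[-1.0781, 0.2892]  P^+=[0.3769 -0.1398; -0.1398 0.3657]
step 2: x^-=[-1.0018, 0.4843]  P^-=[0.5131 -0.2053; -0.2053 0.8074]  S=[1.0367 0.0345; 0.0345 1.1905]  K=[0.4632 -0.0565; -0.0865 0.6290]  nu=[1.8595, -0.4938]  x^+=[-0.1126, 0.0129]  P^+=[0.2887 -0.1316; -0.1316 0.3324]
step 3: x^-=[-0.1053, 0.0299]  P^-=[0.4357 -0.1870; -0.1870 0.7563]  S=[0.9640 0.0218; 0.0218 1.1433]  K=[0.4203 -0.0572; -0.0745 0.6138]  nu=[-1.6298, 2.4117]  x^+=[-0.9283, 1.6317]  P^+=[0.2627 -0.1224; -0.1224 0.3221]
step 4: x^-=[-0.8074, 2.0624]  P^-=[0.4135 -0.1740; -0.1740 0.7385]  S=[0.9456 0.0257; 0.0257 1.1313]  K=[0.4074 -0.0534; -0.0678 0.6082]  nu=[-1.3932, -1.5902]  x^+=[-1.2900, 1.1897]  P^+=[0.2544 -0.1176; -0.1176 0.3178]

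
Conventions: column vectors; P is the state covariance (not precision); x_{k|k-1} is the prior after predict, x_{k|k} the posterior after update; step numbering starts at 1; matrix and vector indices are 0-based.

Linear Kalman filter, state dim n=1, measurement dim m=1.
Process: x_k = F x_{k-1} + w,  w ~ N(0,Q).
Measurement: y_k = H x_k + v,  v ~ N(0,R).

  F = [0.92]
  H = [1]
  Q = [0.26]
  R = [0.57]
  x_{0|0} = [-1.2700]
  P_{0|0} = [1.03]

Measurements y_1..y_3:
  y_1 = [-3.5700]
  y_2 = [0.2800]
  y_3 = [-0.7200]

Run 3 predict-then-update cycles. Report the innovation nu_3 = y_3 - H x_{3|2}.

innov = [0.3093]

step 1: x^-=[-1.1684]  P^-=[1.1318]  S=[1.7018]  K=[0.6651]  nu=[-2.4016]  x^+=[-2.7656]  P^+=[0.3791]
step 2: x^-=[-2.5444]  P^-=[0.5809]  S=[1.1509]  K=[0.5047]  nu=[2.8244]  x^+=[-1.1189]  P^+=[0.2877]
step 3: x^-=[-1.0293]  P^-=[0.5035]  S=[1.0735]  K=[0.4690]  nu=[0.3093]  x^+=[-0.8843]  P^+=[0.2673]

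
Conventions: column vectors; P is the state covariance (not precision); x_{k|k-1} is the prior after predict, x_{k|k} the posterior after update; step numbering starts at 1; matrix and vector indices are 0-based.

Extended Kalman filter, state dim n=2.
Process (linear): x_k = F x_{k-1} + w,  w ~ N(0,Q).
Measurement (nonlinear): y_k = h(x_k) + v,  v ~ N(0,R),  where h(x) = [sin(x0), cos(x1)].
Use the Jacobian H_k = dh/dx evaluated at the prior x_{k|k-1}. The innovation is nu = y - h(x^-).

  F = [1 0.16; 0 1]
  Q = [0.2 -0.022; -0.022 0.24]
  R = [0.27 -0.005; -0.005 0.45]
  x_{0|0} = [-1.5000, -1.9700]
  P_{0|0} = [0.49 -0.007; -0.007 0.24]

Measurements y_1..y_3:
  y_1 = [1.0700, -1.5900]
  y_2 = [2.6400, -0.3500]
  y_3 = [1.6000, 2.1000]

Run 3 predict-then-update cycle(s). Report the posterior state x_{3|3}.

x_post = [-4.9102, -0.7423]

step 1: x^-=[-1.8152, -1.9700]  P^-=[0.6939 0.0094; 0.0094 0.4800]  H_jac=[-0.2420 0.0000; 0.0000 0.9214]  S=[0.3106 -0.0071; -0.0071 0.8575]  K=[-0.5404 0.0056; 0.0045 0.5158]  nu=[2.0403, -1.2013]  x^+=[-2.9246, -2.5805]  P^+=[0.6031 0.0057; 0.0057 0.2519]
step 2: x^-=[-3.3374, -2.5805]  P^-=[0.8114 0.0240; 0.0240 0.4919]  H_jac=[-0.9809 0.0000; 0.0000 0.5321]  S=[1.0507 -0.0175; -0.0175 0.5893]  K=[-0.7575 -0.0009; -0.0150 0.4437]  nu=[2.4454, 0.4967]  x^+=[-5.1903, -2.3968]  P^+=[0.2085 0.0064; 0.0064 0.3754]
step 3: x^-=[-5.5738, -2.3968]  P^-=[0.4202 0.0445; 0.0445 0.6154]  H_jac=[0.7588 0.0000; 0.0000 0.6778]  S=[0.5119 0.0179; 0.0179 0.7327]  K=[0.6219 0.0260; 0.0461 0.5682]  nu=[0.9486, 2.8352]  x^+=[-4.9102, -0.7423]  P^+=[0.2211 0.0126; 0.0126 0.3769]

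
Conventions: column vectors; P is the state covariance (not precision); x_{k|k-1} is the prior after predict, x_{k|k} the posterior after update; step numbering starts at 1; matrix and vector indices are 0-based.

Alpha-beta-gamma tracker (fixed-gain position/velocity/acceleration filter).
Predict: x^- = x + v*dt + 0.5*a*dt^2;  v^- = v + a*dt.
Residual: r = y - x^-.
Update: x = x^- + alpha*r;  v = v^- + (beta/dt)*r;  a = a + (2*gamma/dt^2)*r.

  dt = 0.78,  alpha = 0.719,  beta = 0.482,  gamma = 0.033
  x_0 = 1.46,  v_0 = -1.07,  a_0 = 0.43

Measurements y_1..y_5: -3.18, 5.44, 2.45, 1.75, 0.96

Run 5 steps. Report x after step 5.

x_post = 1.6167

step 1: x_pred=0.7562  r=-3.9362  x^+=-2.0739  v^+=-3.1670  a^+=0.0030
step 2: x_pred=-4.5433  r=9.9833  x^+=2.6347  v^+=3.0045  a^+=1.0860
step 3: x_pred=5.3086  r=-2.8586  x^+=3.2533  v^+=2.0851  a^+=0.7759
step 4: x_pred=5.1157  r=-3.3657  x^+=2.6958  v^+=0.6105  a^+=0.4108
step 5: x_pred=3.2969  r=-2.3369  x^+=1.6167  v^+=-0.5132  a^+=0.1573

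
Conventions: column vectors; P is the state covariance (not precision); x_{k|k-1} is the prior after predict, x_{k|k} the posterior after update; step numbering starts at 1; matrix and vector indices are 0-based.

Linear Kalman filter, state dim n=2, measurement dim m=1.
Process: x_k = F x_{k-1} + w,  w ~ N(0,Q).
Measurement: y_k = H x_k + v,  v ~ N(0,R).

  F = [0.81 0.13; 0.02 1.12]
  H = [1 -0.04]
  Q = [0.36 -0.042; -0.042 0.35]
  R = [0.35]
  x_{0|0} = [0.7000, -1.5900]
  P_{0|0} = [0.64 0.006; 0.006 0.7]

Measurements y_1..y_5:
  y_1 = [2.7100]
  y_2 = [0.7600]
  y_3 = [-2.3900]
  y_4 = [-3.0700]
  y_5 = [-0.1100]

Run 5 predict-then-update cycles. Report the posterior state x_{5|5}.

step 1: x^-=[0.3603, -1.7668]  P^-=[0.7930 0.0757; 0.0757 1.2286]  S=[1.1389]  K=[0.6936; 0.0234]  nu=[2.2790]  x^+=[1.9411, -1.7136]  P^+=[0.2451 0.0573; 0.0573 1.2280]
step 2: x^-=[1.3495, -1.8804]  P^-=[0.5536 0.1929; 0.1929 1.8930]  S=[0.8912]  K=[0.6125; 0.1315]  nu=[-0.6647]  x^+=[0.9423, -1.9678]  P^+=[0.2192 0.1211; 0.1211 1.8776]
step 3: x^-=[0.5075, -2.1851]  P^-=[0.5611 0.3451; 0.3451 2.7108]  S=[0.8878]  K=[0.6164; 0.2666]  nu=[-2.9849]  x^+=[-1.3325, -2.9809]  P^+=[0.2237 0.1992; 0.1992 2.6477]
step 4: x^-=[-1.4668, -3.3652]  P^-=[0.5935 0.5284; 0.5284 3.6803]  S=[0.9071]  K=[0.6310; 0.4202]  nu=[-1.7378]  x^+=[-2.5633, -4.0954]  P^+=[0.2324 0.2879; 0.2879 3.5201]
step 5: x^-=[-2.6087, -4.6382]  P^-=[0.6326 0.7362; 0.7362 4.7787]  S=[0.9313]  K=[0.6476; 0.5853]  nu=[2.3132]  x^+=[-1.1107, -3.2844]  P^+=[0.2420 0.3832; 0.3832 4.4597]

x_post = [-1.1107, -3.2844]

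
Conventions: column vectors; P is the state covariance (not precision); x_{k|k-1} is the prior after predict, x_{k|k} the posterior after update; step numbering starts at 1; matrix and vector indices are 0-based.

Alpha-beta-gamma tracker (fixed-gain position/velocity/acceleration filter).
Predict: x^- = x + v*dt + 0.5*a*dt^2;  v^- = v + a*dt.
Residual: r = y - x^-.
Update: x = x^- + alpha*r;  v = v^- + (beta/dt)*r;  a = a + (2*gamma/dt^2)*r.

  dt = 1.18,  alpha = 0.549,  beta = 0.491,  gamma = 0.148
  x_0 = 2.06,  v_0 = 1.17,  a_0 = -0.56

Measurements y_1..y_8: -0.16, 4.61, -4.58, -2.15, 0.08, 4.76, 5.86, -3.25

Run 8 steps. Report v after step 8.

v_post = 1.3381

step 1: x_pred=3.0507  r=-3.2107  x^+=1.2880  v^+=-0.8268  a^+=-1.2425
step 2: x_pred=-0.5526  r=5.1626  x^+=2.2817  v^+=-0.1448  a^+=-0.1451
step 3: x_pred=2.0098  r=-6.5898  x^+=-1.6080  v^+=-3.0580  a^+=-1.5459
step 4: x_pred=-6.2927  r=4.1427  x^+=-4.0184  v^+=-3.1584  a^+=-0.6653
step 5: x_pred=-8.2084  r=8.2884  x^+=-3.6581  v^+=-0.4946  a^+=1.0967
step 6: x_pred=-3.4782  r=8.2382  x^+=1.0446  v^+=4.2275  a^+=2.8480
step 7: x_pred=8.0158  r=-2.1558  x^+=6.8323  v^+=6.6911  a^+=2.3897
step 8: x_pred=16.3915  r=-19.6415  x^+=5.6083  v^+=1.3381  a^+=-1.7857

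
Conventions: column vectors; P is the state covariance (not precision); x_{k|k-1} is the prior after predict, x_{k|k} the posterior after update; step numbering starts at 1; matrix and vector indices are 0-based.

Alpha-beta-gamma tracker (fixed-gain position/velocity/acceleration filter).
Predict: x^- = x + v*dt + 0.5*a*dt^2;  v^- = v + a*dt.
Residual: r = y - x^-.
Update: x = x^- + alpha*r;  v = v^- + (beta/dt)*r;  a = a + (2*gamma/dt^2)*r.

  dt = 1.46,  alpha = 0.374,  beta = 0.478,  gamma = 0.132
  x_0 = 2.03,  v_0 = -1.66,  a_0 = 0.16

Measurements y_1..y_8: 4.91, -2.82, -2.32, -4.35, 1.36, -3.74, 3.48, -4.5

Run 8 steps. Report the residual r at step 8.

resid = -10.3716

step 1: x_pred=-0.2231  r=5.1331  x^+=1.6967  v^+=0.2542  a^+=0.7957
step 2: x_pred=2.9159  r=-5.7359  x^+=0.7706  v^+=-0.4620  a^+=0.0853
step 3: x_pred=0.1871  r=-2.5071  x^+=-0.7505  v^+=-1.1582  a^+=-0.2252
step 4: x_pred=-2.6815  r=-1.6685  x^+=-3.3055  v^+=-2.0332  a^+=-0.4318
step 5: x_pred=-6.7342  r=8.0942  x^+=-3.7070  v^+=-0.0136  a^+=0.5707
step 6: x_pred=-3.1186  r=-0.6214  x^+=-3.3510  v^+=0.6161  a^+=0.4937
step 7: x_pred=-1.9253  r=5.4053  x^+=0.0963  v^+=3.1066  a^+=1.1632
step 8: x_pred=5.8716  r=-10.3716  x^+=1.9926  v^+=1.4092  a^+=-0.1214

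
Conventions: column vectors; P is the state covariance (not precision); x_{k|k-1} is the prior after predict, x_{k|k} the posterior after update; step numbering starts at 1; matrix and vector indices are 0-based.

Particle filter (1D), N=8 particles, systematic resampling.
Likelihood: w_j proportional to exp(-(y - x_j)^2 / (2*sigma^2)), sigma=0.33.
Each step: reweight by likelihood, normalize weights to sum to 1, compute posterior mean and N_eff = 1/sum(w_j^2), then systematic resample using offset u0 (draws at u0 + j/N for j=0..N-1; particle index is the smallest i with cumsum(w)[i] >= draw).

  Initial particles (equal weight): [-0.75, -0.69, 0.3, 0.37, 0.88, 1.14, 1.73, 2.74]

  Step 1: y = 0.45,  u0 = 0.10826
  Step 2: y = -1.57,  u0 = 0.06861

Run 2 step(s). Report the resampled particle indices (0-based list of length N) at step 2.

step 1: w=[0.0006, 0.0011, 0.3730, 0.4017, 0.1770, 0.0465, 0.0002, 0.0000]  mean=0.4685  Neff=2.9943  idx=[2, 2, 2, 3, 3, 3, 4, 5]
step 2: w=[0.2576, 0.2576, 0.2576, 0.0757, 0.0757, 0.0757, 0.0000, 0.0000]  mean=0.3159  Neff=4.6232  idx=[0, 0, 1, 1, 2, 2, 3, 5]

resampled_idx = [0, 0, 1, 1, 2, 2, 3, 5]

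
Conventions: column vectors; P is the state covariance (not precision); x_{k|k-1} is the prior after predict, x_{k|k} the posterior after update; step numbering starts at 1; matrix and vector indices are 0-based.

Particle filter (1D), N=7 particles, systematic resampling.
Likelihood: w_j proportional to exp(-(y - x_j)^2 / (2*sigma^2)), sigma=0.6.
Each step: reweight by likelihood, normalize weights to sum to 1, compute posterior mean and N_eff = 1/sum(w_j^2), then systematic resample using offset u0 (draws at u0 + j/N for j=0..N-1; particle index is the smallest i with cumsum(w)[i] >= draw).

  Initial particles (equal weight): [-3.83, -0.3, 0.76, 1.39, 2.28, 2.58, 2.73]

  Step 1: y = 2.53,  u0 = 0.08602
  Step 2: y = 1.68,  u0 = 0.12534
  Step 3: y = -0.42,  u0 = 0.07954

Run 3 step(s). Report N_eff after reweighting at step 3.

step 1: w=[0.0000, 0.0000, 0.0042, 0.0542, 0.3019, 0.3282, 0.3115]  mean=2.4640  Neff=3.3463  idx=[4, 4, 5, 5, 5, 6, 6]
step 2: w=[0.2315, 0.2315, 0.1239, 0.1239, 0.1239, 0.0826, 0.0826]  mean=2.4658  Neff=5.9904  idx=[0, 1, 1, 2, 3, 5, 6]
step 3: w=[0.3089, 0.3089, 0.3089, 0.0287, 0.0287, 0.0080, 0.0080]  mean=2.3044  Neff=3.4726  idx=[0, 0, 1, 1, 2, 2, 3]

N_eff = 3.4726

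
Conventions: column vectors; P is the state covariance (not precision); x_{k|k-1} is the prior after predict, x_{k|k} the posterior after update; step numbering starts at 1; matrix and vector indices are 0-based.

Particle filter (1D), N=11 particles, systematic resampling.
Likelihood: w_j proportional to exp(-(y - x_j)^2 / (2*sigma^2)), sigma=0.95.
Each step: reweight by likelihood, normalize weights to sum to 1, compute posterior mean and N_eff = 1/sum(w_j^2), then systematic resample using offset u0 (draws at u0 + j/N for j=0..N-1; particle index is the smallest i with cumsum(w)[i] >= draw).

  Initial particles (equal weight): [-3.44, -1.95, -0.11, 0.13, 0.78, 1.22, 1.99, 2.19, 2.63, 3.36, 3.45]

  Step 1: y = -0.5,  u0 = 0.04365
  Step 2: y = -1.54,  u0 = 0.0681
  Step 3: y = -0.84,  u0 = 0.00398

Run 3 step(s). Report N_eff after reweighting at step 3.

step 1: w=[0.0031, 0.1158, 0.3411, 0.2978, 0.1497, 0.0721, 0.0120, 0.0067, 0.0016, 0.0001, 0.0001]  mean=0.0129  Neff=4.0611  idx=[1, 2, 2, 2, 2, 3, 3, 3, 4, 4, 5]
step 2: w=[0.3083, 0.1090, 0.1090, 0.1090, 0.1090, 0.0722, 0.0722, 0.0722, 0.0172, 0.0172, 0.0050]  mean=-0.5881  Neff=6.2980  idx=[0, 0, 0, 1, 2, 2, 3, 4, 5, 6, 8]
step 3: w=[0.0759, 0.0759, 0.0759, 0.1118, 0.1118, 0.1118, 0.1118, 0.1118, 0.0892, 0.0892, 0.0351]  mean=-0.4549  Neff=10.3213  idx=[0, 1, 2, 3, 4, 5, 5, 6, 7, 8, 9]

N_eff = 10.3213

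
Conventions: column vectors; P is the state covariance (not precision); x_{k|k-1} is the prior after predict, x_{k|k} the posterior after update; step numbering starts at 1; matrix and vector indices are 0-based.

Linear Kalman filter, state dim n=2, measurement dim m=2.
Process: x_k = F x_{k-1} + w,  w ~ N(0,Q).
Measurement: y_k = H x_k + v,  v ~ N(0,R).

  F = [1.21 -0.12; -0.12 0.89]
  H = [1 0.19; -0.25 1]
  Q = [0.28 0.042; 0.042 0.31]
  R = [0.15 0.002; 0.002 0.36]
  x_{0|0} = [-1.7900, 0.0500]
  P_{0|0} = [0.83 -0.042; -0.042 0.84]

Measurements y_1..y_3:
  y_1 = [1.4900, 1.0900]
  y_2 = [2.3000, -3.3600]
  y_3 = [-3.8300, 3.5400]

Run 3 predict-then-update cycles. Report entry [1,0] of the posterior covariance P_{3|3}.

P_post[1,0] = -0.0130

step 1: x^-=[-2.1719, 0.2593]  P^-=[1.5195 -0.2141; -0.2141 0.9963]  S=[1.6241 -0.3925; -0.3925 1.5583]  K=[0.8715 -0.1617; 0.1571 0.7133]  nu=[3.6126, 0.2877]  x^+=[0.9299, 1.0321]  P^+=[0.1347 -0.0228; -0.0228 0.2514]
step 2: x^-=[1.0013, 0.8070]  P^-=[0.4875 -0.0293; -0.0293 0.5159]  S=[0.6450 -0.0497; -0.0497 0.9210]  K=[0.7376 -0.1243; 0.1510 0.5763]  nu=[1.1453, -3.9167]  x^+=[2.3329, -1.2771]  P^+=[0.1132 -0.0150; -0.0150 0.2040]
step 3: x^-=[2.9760, -1.4165]  P^-=[0.4531 -0.0126; -0.0126 0.4764]  S=[0.6155 -0.0327; -0.0327 0.8710]  K=[0.7260 -0.1172; 0.1562 0.5564]  nu=[-6.5369, 5.7005]  x^+=[-2.4378, 0.7342]  P^+=[0.1111 -0.0130; -0.0130 0.1974]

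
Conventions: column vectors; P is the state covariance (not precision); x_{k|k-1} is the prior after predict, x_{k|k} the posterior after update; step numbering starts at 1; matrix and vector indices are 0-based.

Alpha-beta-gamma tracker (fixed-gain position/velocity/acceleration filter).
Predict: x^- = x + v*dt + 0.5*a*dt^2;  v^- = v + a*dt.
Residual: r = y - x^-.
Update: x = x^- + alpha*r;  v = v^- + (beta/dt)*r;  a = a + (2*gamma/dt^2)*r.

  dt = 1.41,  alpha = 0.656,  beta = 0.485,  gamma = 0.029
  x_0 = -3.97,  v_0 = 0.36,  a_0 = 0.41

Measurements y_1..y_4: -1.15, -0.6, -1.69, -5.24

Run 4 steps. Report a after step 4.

a_post = 0.1020

step 1: x_pred=-3.0548  r=1.9048  x^+=-1.8053  v^+=1.5933  a^+=0.4656
step 2: x_pred=0.9041  r=-1.5041  x^+=-0.0826  v^+=1.7324  a^+=0.4217
step 3: x_pred=2.7793  r=-4.4693  x^+=-0.1526  v^+=0.7897  a^+=0.2913
step 4: x_pred=1.2504  r=-6.4904  x^+=-3.0073  v^+=-1.0321  a^+=0.1020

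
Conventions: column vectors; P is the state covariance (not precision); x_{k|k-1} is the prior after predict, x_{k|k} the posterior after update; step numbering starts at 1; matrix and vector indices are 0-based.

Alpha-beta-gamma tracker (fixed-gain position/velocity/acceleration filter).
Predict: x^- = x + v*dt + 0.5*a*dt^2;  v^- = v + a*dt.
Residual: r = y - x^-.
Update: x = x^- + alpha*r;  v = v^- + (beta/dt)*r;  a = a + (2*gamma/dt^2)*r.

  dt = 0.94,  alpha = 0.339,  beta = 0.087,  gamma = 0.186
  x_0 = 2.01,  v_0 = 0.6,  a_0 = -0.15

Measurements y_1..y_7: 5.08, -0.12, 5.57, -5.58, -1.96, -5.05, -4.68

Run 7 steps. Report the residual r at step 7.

step 1: x_pred=2.5077  r=2.5723  x^+=3.3797  v^+=0.6971  a^+=0.9329
step 2: x_pred=4.4471  r=-4.5671  x^+=2.8989  v^+=1.1513  a^+=-0.9899
step 3: x_pred=3.5438  r=2.0262  x^+=4.2307  v^+=0.4084  a^+=-0.1368
step 4: x_pred=4.5541  r=-10.1341  x^+=1.1187  v^+=-0.6582  a^+=-4.4033
step 5: x_pred=-1.4454  r=-0.5146  x^+=-1.6199  v^+=-4.8449  a^+=-4.6200
step 6: x_pred=-8.2152  r=3.1652  x^+=-7.1422  v^+=-8.8948  a^+=-3.2874
step 7: x_pred=-16.9557  r=12.2757  x^+=-12.7942  v^+=-10.8488  a^+=1.8807

resid = 12.2757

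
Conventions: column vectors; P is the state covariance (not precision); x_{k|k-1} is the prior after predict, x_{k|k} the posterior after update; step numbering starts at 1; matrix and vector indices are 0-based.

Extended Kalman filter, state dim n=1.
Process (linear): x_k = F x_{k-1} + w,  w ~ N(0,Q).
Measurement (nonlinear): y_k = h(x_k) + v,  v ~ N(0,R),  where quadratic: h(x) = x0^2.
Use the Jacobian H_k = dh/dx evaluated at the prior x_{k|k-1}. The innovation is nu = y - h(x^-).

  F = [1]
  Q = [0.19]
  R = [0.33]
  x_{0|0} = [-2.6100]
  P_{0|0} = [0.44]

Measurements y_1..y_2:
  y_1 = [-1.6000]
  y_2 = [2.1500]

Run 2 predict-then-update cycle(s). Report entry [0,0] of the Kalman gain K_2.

step 1: x^-=[-2.6100]  P^-=[0.6300]  H_jac=[-5.2200]  S=[17.4965]  K=[-0.1880]  nu=[-8.4121]  x^+=[-1.0289]  P^+=[0.0119]
step 2: x^-=[-1.0289]  P^-=[0.2019]  H_jac=[-2.0578]  S=[1.1848]  K=[-0.3506]  nu=[1.0914]  x^+=[-1.4115]  P^+=[0.0562]

K[0,0] = -0.3506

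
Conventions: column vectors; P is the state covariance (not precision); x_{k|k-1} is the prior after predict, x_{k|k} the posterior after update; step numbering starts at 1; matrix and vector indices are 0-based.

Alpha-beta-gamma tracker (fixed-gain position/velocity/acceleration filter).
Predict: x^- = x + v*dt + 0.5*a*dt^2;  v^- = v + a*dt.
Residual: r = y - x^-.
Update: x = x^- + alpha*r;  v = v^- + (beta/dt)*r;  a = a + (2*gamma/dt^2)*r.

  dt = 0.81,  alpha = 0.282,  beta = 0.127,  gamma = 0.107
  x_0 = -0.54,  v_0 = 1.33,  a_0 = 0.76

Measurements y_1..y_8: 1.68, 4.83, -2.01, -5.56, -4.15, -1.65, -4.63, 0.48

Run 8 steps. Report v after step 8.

v_post = -10.8302

step 1: x_pred=0.7866  r=0.8934  x^+=1.0386  v^+=2.0857  a^+=1.0514
step 2: x_pred=3.0729  r=1.7571  x^+=3.5684  v^+=3.2128  a^+=1.6245
step 3: x_pred=6.7037  r=-8.7137  x^+=4.2464  v^+=3.1625  a^+=-1.2176
step 4: x_pred=6.4086  r=-11.9686  x^+=3.0334  v^+=0.2996  a^+=-5.1214
step 5: x_pred=1.5961  r=-5.7461  x^+=-0.0243  v^+=-4.7496  a^+=-6.9956
step 6: x_pred=-6.1664  r=4.5164  x^+=-4.8928  v^+=-9.7079  a^+=-5.5225
step 7: x_pred=-14.5679  r=9.9379  x^+=-11.7654  v^+=-12.6230  a^+=-2.2810
step 8: x_pred=-22.7383  r=23.2183  x^+=-16.1907  v^+=-10.8302  a^+=5.2921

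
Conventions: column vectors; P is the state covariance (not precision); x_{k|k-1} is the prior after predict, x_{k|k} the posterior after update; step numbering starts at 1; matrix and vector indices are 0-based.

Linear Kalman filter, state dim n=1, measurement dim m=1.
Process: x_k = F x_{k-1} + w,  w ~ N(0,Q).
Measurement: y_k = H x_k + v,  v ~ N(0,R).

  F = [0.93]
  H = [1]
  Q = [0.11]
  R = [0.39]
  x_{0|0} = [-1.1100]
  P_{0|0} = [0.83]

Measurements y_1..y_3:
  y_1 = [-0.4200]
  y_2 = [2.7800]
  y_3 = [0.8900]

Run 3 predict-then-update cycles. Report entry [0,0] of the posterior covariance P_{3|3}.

step 1: x^-=[-1.0323]  P^-=[0.8279]  S=[1.2179]  K=[0.6798]  nu=[0.6123]  x^+=[-0.6161]  P^+=[0.2651]
step 2: x^-=[-0.5730]  P^-=[0.3393]  S=[0.7293]  K=[0.4652]  nu=[3.3530]  x^+=[0.9870]  P^+=[0.1814]
step 3: x^-=[0.9179]  P^-=[0.2669]  S=[0.6569]  K=[0.4063]  nu=[-0.0279]  x^+=[0.9065]  P^+=[0.1585]

P_post[0,0] = 0.1585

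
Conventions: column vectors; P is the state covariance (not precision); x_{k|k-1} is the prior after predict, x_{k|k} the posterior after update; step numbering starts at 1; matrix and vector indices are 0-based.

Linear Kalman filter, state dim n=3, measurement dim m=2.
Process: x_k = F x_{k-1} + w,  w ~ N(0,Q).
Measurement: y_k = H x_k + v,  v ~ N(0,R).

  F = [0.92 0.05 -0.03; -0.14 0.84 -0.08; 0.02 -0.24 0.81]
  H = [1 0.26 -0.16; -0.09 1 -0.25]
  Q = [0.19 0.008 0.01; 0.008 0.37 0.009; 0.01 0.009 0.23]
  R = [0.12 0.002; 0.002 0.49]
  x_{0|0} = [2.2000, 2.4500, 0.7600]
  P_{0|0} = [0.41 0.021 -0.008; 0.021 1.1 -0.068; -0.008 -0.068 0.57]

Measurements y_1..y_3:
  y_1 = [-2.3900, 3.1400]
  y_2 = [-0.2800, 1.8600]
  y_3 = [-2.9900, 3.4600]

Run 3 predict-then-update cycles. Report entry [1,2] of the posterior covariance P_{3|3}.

step 1: x^-=[2.1237, 1.6892, 0.0716]  P^-=[0.5429 0.0214 -0.0233; 0.0214 1.1619 -0.2964; -0.0233 -0.2964 0.6935]  S=[0.8024 0.3760; 0.3760 1.8429]  K=[0.7670 -0.1682; 0.1641 0.6361; -0.1597 -0.2212]  nu=[-4.9414, 1.6598]  x^+=[-1.9455, 1.9341, 0.4938]  P^+=[0.1157 -0.0555 0.0601; -0.0555 0.3160 0.0358; 0.0601 0.0358 0.5563]
step 2: x^-=[-1.7080, 1.8575, -0.1031]  P^-=[0.2807 -0.0400 0.0535; -0.0400 0.6084 -0.0758; 0.0535 -0.0758 0.6018]  S=[0.4257 0.1244; 0.1244 1.1857]  K=[0.6544 -0.1350; 0.1554 0.5158; -0.0928 -0.1851]  nu=[0.9285, -0.1770]  x^+=[-1.0764, 1.9105, -0.1565]  P^+=[0.0988 -0.0401 0.0632; -0.0401 0.2627 0.0531; 0.0632 0.0531 0.5532]
step 3: x^-=[-0.8901, 1.7681, -0.6068]  P^-=[0.2674 -0.0290 0.0536; -0.0290 0.5646 -0.0522; 0.0536 -0.0522 0.5899]  S=[0.4128 0.1191; 0.1191 1.1273]  K=[0.6455 -0.1272; 0.1620 0.4976; -0.0818 -0.1728]  nu=[-2.6567, 1.4601]  x^+=[-2.7907, 2.0643, -0.6419]  P^+=[0.0968 -0.0366 0.0627; -0.0366 0.2554 0.0583; 0.0627 0.0583 0.5501]

P_post[1,2] = 0.0583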